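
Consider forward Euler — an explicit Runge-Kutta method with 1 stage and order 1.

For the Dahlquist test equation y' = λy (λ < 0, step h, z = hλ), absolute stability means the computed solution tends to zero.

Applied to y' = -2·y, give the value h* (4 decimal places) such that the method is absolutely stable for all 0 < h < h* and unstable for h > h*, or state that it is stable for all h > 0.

(-2.0000,0); λ=-2 ⇒ h* = 1.0000.

With y'=λy (z=hλ):
  order 1, 1-stage ⇒ R(z)=1+z
  (e.g. R(-0.47)=0.53000, |R|=0.53000)

Solve |R(x)|<1 on ℝ⁻.
x=-0.47: |R|=0.5300
|R(-1.72)|=0.7200 |R(-1.48)|=0.4800 |R(-0.98)|=0.0200
Bisect:
  x_lo=-2.3240 |R|=1.3240  x_hi=-0.2182 |R|=0.7818
  mid=-1.27109 |R|=0.27109 →hi
  mid=-1.79756 |R|=0.79756 →hi
  mid=-2.06079 |R|=1.06079 →lo
  mid=-1.92918 |R|=0.92918 →hi
  mid=-1.99499 |R|=0.99499 →hi
  mid=-2.02789 |R|=1.02789 →lo
  mid=-2.01144 |R|=1.01144 →lo
  mid=-2.00321 |R|=1.00321 →lo
  mid=-1.99910 |R|=0.99910 →hi
  ...
  [-2.00013,-2.00000] ⇒ x*=-2.0000
Stable set (-2.0000, 0).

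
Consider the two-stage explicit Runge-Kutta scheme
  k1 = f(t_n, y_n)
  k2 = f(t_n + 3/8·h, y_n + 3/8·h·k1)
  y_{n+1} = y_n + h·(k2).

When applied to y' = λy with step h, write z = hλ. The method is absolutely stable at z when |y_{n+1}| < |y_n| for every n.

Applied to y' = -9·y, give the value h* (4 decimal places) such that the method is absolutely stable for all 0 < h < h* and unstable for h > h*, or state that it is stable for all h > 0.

Test eqn y'=λy, z=hλ:
  k1=λy_n ⇒ h·k1=z·y_n;  k2=λ(1+3/8z)y_n ⇒ h·k2=z(1+3/8z)y_n
  y_{n+1}/y_n = 1 + z(1+3/8z) = 1 + z + 3/8z²
  ⇒ R(z) = 1 + z + 3/8z².

Need |R(x)|<1, x<0.
x=-1.17: |R|=0.3433
R=1: x+3/8x²=0 ⇒ x=−8/3=-2.6667; min R=1−1/(4·3/8)=0.3333>−1
Confirm numerically:
  x=-2.270: |R|=0.66234 <1
  x=-2.220: |R|=0.62815 <1
  x=-2.040: |R|=0.52060 <1
  x=-3.195: |R|=1.63301 >1
  x=-3.068: |R|=1.46173 >1
  x=-2.807: |R|=1.14772 >1
So |R|<1 on (-2.6667, 0).

(-2.6667,0); λ=-9 ⇒ h* = (8/3)/9 = 0.2963.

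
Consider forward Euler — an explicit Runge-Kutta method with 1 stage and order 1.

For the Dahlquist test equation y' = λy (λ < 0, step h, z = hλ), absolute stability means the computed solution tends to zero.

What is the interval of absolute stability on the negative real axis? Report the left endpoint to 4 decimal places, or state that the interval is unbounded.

Test eqn y'=λy, z=hλ:
  order 1, 1-stage ⇒ R(z)=1+z
  (e.g. R(-0.82)=0.18000, |R|=0.18000)

Boundary: |R(x)|=1, x<0.
x=-0.82: |R|=0.1800
|R(-2.19)|=1.1900 |R(-1.74)|=0.7400 |R(-0.71)|=0.2900
Bisect:
  x_lo=-2.6434 |R|=1.6434  x_hi=-0.1325 |R|=0.8675
  mid=-1.38797 |R|=0.38797 →hi
  mid=-2.01570 |R|=1.01570 →lo
  mid=-1.70184 |R|=0.70184 →hi
  mid=-1.85877 |R|=0.85877 →hi
  mid=-1.93724 |R|=0.93724 →hi
  mid=-1.97647 |R|=0.97647 →hi
  mid=-1.99609 |R|=0.99609 →hi
  ...
  [-2.00007,-1.99992] ⇒ x*=-2.0000
Stable set (-2.0000, 0).

z∈(-2.0000,0).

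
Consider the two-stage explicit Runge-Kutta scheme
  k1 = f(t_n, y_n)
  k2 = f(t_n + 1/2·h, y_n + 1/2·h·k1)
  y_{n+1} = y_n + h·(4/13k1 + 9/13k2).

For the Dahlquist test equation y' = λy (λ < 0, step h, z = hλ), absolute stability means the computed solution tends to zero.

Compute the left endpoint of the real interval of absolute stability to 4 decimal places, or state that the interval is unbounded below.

left endpoint -2.8889.

Set f=λy, z=hλ:
  k1=λy_n ⇒ h·k1=z·y_n;  k2=λ(1+1/2z)y_n ⇒ h·k2=z(1+1/2z)y_n
  y_{n+1}/y_n = 1 + 4/13z + 9/13z(1+1/2z) = 1 + z + 9/26z²
  R(z) = 1 + z + 9/26z².

Need |R(x)|<1, x<0.
x=-0.46: |R|=0.6132
R=1: x+9/26x²=0 ⇒ x=−26/9=-2.8889; min R=1−1/(4·9/26)=0.2778>−1
Confirm numerically:
  x=-2.640: |R|=0.77255 <1
  x=-2.326: |R|=0.54679 <1
  x=-1.870: |R|=0.34047 <1
  x=-1.486: |R|=0.27838 <1
  x=-3.456: |R|=1.67844 >1
  x=-3.017: |R|=1.13379 >1
  x=-3.014: |R|=1.13053 >1
Interval (-2.8889, 0).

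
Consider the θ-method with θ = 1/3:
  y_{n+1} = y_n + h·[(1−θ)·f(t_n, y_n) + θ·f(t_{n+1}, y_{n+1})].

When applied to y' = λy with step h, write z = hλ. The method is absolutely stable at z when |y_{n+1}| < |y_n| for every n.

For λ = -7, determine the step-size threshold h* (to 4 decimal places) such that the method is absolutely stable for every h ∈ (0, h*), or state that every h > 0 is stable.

Set f=λy, z=hλ:
  y_{n+1} = y_n + z·[2/3·y_n + 1/3·y_{n+1}] ⇒ (1 − 1/3z)y_{n+1} = (1 + 2/3z)y_n
  Hence R(z) = (1 + 2/3z)/(1 − 1/3z).

Find x<0 with |R(x)|<1.
x=-1.45: |R|=0.0225
R=−1: 1+2/3x = −1+1/3x ⇒ -1/3x=2 ⇒ x=2/(-1/3)=-6.0000
Confirm numerically:
  x=-3.678: |R|=0.65229 <1
  x=-3.447: |R|=0.60400 <1
  x=-2.705: |R|=0.42244 <1
  x=-6.579: |R|=1.06044 >1
  x=-6.370: |R|=1.03949 >1
Stable set (-6.0000, 0).

(-6.0000,0); λ=-7 ⇒ h* = (6)/7 = 0.8571.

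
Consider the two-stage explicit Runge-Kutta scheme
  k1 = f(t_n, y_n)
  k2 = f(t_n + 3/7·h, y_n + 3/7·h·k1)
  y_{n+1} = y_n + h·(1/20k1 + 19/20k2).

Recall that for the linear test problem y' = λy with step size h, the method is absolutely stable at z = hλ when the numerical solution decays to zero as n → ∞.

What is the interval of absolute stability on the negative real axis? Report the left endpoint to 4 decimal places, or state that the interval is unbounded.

(-2.4561, 0).

Set f=λy, z=hλ:
  k1=λy_n ⇒ h·k1=z·y_n;  k2=λ(1+3/7z)y_n ⇒ h·k2=z(1+3/7z)y_n
  y_{n+1}/y_n = 1 + 1/20z + 19/20z(1+3/7z) = 1 + z + 57/140z²
  Hence R(z) = 1 + z + 57/140z².

Solve |R(x)|<1 on ℝ⁻.
x=-1.32: |R|=0.3894
R=1: x+57/140x²=0 ⇒ x=−140/57=-2.4561; min R=1−1/(4·57/140)=0.3860>−1
Confirm numerically:
  x=-2.123: |R|=0.71205 <1
  x=-1.756: |R|=0.49944 <1
  x=-1.076: |R|=0.39538 <1
  x=-2.712: |R|=1.28251 >1
  x=-2.615: |R|=1.16913 >1
Stable set (-2.4561, 0).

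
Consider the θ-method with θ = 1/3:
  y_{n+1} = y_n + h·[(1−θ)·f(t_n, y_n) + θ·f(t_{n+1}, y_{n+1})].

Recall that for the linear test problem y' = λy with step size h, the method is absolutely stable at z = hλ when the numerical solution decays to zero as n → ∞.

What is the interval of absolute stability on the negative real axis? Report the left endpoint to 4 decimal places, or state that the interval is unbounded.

z∈(-6.0000,0).

On y'=λy, z=hλ:
  y_{n+1} = y_n + z·[2/3·y_n + 1/3·y_{n+1}] ⇒ (1 − 1/3z)y_{n+1} = (1 + 2/3z)y_n
  so R(z) = (1 + 2/3z)/(1 − 1/3z).

Find x<0 with |R(x)|<1.
x=-0.41: |R|=0.6393
R=−1: 1+2/3x = −1+1/3x ⇒ -1/3x=2 ⇒ x=2/(-1/3)=-6.0000
Confirm numerically:
  x=-5.521: |R|=0.94379 <1
  x=-5.296: |R|=0.91514 <1
  x=-4.821: |R|=0.84925 <1
  x=-4.188: |R|=0.74791 <1
  x=-6.584: |R|=1.06093 >1
  x=-6.373: |R|=1.03980 >1
  x=-6.288: |R|=1.03101 >1
Stable set (-6.0000, 0).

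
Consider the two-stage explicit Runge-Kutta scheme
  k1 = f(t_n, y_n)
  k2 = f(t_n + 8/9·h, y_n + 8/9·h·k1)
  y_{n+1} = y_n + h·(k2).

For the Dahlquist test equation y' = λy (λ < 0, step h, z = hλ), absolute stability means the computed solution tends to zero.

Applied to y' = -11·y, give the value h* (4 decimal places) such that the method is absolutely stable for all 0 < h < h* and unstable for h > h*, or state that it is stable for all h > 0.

Set f=λy, z=hλ:
  k1=λy_n ⇒ h·k1=z·y_n;  k2=λ(1+8/9z)y_n ⇒ h·k2=z(1+8/9z)y_n
  y_{n+1}/y_n = 1 + z(1+8/9z) = 1 + z + 8/9z²
  Hence R(z) = 1 + z + 8/9z².

Boundary: |R(x)|=1, x<0.
x=-1.33: |R|=1.2424
R=1: x+8/9x²=0 ⇒ x=−9/8=-1.1250; min R=1−1/(4·8/9)=0.7188>−1
Confirm numerically:
  x=-1.044: |R|=0.92483 <1
  x=-0.741: |R|=0.74707 <1
  x=-0.623: |R|=0.72200 <1
  x=-1.716: |R|=1.90147 >1
  x=-1.490: |R|=1.48342 >1
  x=-1.242: |R|=1.12917 >1
So |R|<1 on (-1.1250, 0).

(-1.1250,0); λ=-11 ⇒ h* = (9/8)/11 = 0.1023.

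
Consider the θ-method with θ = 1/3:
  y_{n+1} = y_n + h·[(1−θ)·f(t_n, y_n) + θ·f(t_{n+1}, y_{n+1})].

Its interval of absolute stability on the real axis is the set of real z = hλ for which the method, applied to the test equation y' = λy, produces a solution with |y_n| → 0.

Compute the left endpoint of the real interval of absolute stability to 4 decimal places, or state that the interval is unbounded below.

Test eqn y'=λy, z=hλ:
  y_{n+1} = y_n + z·[2/3·y_n + 1/3·y_{n+1}] ⇒ (1 − 1/3z)y_{n+1} = (1 + 2/3z)y_n
  so R(z) = (1 + 2/3z)/(1 − 1/3z).

Solve |R(x)|<1 on ℝ⁻.
x=-1.4: |R|=0.0455
R=−1: 1+2/3x = −1+1/3x ⇒ -1/3x=2 ⇒ x=2/(-1/3)=-6.0000
Confirm numerically:
  x=-5.582: |R|=0.95129 <1
  x=-4.512: |R|=0.80192 <1
  x=-4.452: |R|=0.79227 <1
  x=-3.160: |R|=0.53896 <1
  x=-6.544: |R|=1.05700 >1
  x=-6.456: |R|=1.04822 >1
  x=-6.037: |R|=1.00409 >1
Interval (-6.0000, 0).

z* = -6.0000.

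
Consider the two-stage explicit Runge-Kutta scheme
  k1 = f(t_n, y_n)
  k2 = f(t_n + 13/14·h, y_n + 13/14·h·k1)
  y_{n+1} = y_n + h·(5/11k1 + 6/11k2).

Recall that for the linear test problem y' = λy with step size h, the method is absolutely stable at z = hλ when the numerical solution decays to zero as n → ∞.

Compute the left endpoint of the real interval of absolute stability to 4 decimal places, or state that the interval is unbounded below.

With y'=λy (z=hλ):
  k1=λy_n ⇒ h·k1=z·y_n;  k2=λ(1+13/14z)y_n ⇒ h·k2=z(1+13/14z)y_n
  y_{n+1}/y_n = 1 + 5/11z + 6/11z(1+13/14z) = 1 + z + 39/77z²
  R(z) = 1 + z + 39/77z².

Need |R(x)|<1, x<0.
x=-0.79: |R|=0.5261
R=1: x+39/77x²=0 ⇒ x=−77/39=-1.9744; min R=1−1/(4·39/77)=0.5064>−1
Confirm numerically:
  x=-1.895: |R|=0.92383 <1
  x=-1.838: |R|=0.87306 <1
  x=-1.722: |R|=0.77990 <1
  x=-2.449: |R|=1.58875 >1
  x=-2.227: |R|=1.28497 >1
Stable set (-1.9744, 0).

z* = -1.9744.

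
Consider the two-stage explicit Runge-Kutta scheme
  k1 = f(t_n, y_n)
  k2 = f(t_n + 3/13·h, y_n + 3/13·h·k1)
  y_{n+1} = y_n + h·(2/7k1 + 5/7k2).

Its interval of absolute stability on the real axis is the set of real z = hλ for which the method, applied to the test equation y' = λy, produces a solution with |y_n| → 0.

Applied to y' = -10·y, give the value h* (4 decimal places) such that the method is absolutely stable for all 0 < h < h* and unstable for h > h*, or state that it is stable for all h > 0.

Test eqn y'=λy, z=hλ:
  k1=λy_n ⇒ h·k1=z·y_n;  k2=λ(1+3/13z)y_n ⇒ h·k2=z(1+3/13z)y_n
  y_{n+1}/y_n = 1 + 2/7z + 5/7z(1+3/13z) = 1 + z + 15/91z²
  ⇒ R(z) = 1 + z + 15/91z².

Boundary: |R(x)|=1, x<0.
x=-1.02: |R|=0.1515
R=1: x+15/91x²=0 ⇒ x=−91/15=-6.0667; min R=1−1/(4·15/91)=-0.5167>−1
Confirm numerically:
  x=-4.704: |R|=0.05659 <1
  x=-3.399: |R|=0.49463 <1
  x=-3.053: |R|=0.51660 <1
  x=-2.684: |R|=0.49655 <1
  x=-6.579: |R|=1.55560 >1
  x=-6.539: |R|=1.50911 >1
  x=-6.500: |R|=1.46429 >1
Interval (-6.0667, 0).

(-6.0667,0); λ=-10 ⇒ h* = (91/15)/10 = 0.6067.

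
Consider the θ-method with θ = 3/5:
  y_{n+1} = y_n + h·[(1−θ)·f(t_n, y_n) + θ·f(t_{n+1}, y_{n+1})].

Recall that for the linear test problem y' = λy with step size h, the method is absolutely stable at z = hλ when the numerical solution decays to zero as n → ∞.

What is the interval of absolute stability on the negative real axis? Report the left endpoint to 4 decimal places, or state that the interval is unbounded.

unbounded; (−∞, 0).

On y'=λy, z=hλ:
  y_{n+1} = y_n + z·[2/5·y_n + 3/5·y_{n+1}] ⇒ (1 − 3/5z)y_{n+1} = (1 + 2/5z)y_n
  ⇒ R(z) = (1 + 2/5z)/(1 − 3/5z).

Need |R(x)|<1, x<0.
x=-1.73: |R|=0.1511
x=-2: |R|=0.0909
x=-10: |R|=0.4286
x=-100: |R|=0.6393
θ=3/5≥1/2 ⇒ |1+2/5x|<|1−3/5x| ∀x<0 ⇒ unbounded interval.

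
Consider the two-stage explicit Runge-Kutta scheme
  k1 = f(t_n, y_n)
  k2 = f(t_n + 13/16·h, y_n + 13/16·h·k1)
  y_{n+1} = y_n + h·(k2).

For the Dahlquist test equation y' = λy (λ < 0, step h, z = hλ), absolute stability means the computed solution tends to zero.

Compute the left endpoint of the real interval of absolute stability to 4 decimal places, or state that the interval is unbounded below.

z* = -1.2308.

On y'=λy, z=hλ:
  k1=λy_n ⇒ h·k1=z·y_n;  k2=λ(1+13/16z)y_n ⇒ h·k2=z(1+13/16z)y_n
  y_{n+1}/y_n = 1 + z(1+13/16z) = 1 + z + 13/16z²
  R(z) = 1 + z + 13/16z².

Solve |R(x)|<1 on ℝ⁻.
x=-1.55: |R|=1.4020
R=1: x+13/16x²=0 ⇒ x=−16/13=-1.2308; min R=1−1/(4·13/16)=0.6923>−1
Confirm numerically:
  x=-0.953: |R|=0.78492 <1
  x=-0.738: |R|=0.70452 <1
  x=-0.727: |R|=0.70243 <1
  x=-0.656: |R|=0.69365 <1
  x=-1.558: |R|=1.41423 >1
  x=-1.322: |R|=1.09799 >1
So |R|<1 on (-1.2308, 0).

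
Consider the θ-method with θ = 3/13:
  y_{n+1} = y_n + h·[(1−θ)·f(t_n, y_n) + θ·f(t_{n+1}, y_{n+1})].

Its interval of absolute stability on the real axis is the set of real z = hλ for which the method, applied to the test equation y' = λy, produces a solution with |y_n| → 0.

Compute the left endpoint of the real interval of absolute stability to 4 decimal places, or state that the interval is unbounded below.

z* = -3.7143.

On y'=λy, z=hλ:
  y_{n+1} = y_n + z·[10/13·y_n + 3/13·y_{n+1}] ⇒ (1 − 3/13z)y_{n+1} = (1 + 10/13z)y_n
  so R(z) = (1 + 10/13z)/(1 − 3/13z).

Need |R(x)|<1, x<0.
x=-0.41: |R|=0.6254
R=−1: 1+10/13x = −1+3/13x ⇒ -7/13x=2 ⇒ x=2/(-7/13)=-3.7143
Confirm numerically:
  x=-2.682: |R|=0.65666 <1
  x=-2.292: |R|=0.49909 <1
  x=-2.108: |R|=0.41813 <1
  x=-1.578: |R|=0.15676 <1
  x=-4.025: |R|=1.08674 >1
  x=-3.945: |R|=1.06503 >1
  x=-3.772: |R|=1.01661 >1
Interval (-3.7143, 0).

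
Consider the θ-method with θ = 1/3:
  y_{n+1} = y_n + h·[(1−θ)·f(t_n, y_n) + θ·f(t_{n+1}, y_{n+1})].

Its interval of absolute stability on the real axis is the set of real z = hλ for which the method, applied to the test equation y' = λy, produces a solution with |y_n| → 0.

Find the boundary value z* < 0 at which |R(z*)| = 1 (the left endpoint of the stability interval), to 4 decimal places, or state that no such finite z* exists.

z* = -6.0000.

Test eqn y'=λy, z=hλ:
  y_{n+1} = y_n + z·[2/3·y_n + 1/3·y_{n+1}] ⇒ (1 − 1/3z)y_{n+1} = (1 + 2/3z)y_n
  ⇒ R(z) = (1 + 2/3z)/(1 − 1/3z).

Need |R(x)|<1, x<0.
x=-1.22: |R|=0.1327
R=−1: 1+2/3x = −1+1/3x ⇒ -1/3x=2 ⇒ x=2/(-1/3)=-6.0000
Confirm numerically:
  x=-5.265: |R|=0.91107 <1
  x=-4.144: |R|=0.74020 <1
  x=-3.851: |R|=0.68632 <1
  x=-3.241: |R|=0.55792 <1
  x=-6.271: |R|=1.02923 >1
  x=-6.037: |R|=1.00409 >1
So |R|<1 on (-6.0000, 0).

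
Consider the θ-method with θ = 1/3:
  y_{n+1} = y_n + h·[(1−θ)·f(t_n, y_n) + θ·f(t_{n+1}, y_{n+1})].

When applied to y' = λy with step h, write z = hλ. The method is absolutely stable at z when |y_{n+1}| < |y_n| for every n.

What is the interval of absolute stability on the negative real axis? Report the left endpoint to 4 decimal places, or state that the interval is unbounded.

(-6.0000, 0).

On y'=λy, z=hλ:
  y_{n+1} = y_n + z·[2/3·y_n + 1/3·y_{n+1}] ⇒ (1 − 1/3z)y_{n+1} = (1 + 2/3z)y_n
  R(z) = (1 + 2/3z)/(1 − 1/3z).

Need |R(x)|<1, x<0.
x=-1.09: |R|=0.2005
R=−1: 1+2/3x = −1+1/3x ⇒ -1/3x=2 ⇒ x=2/(-1/3)=-6.0000
Confirm numerically:
  x=-4.243: |R|=0.75742 <1
  x=-3.847: |R|=0.68556 <1
  x=-2.602: |R|=0.39343 <1
  x=-6.407: |R|=1.04327 >1
  x=-6.251: |R|=1.02713 >1
Stable set (-6.0000, 0).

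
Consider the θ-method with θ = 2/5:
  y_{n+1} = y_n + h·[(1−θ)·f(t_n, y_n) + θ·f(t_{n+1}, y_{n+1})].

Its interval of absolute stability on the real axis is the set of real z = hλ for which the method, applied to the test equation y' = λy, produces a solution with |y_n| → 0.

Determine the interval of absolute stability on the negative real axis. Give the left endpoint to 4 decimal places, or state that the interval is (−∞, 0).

Test eqn y'=λy, z=hλ:
  y_{n+1} = y_n + z·[3/5·y_n + 2/5·y_{n+1}] ⇒ (1 − 2/5z)y_{n+1} = (1 + 3/5z)y_n
  R(z) = (1 + 3/5z)/(1 − 2/5z).

Find x<0 with |R(x)|<1.
x=-1.47: |R|=0.0743
R=−1: 1+3/5x = −1+2/5x ⇒ -1/5x=2 ⇒ x=2/(-1/5)=-10.0000
Confirm numerically:
  x=-9.626: |R|=0.98458 <1
  x=-4.687: |R|=0.63037 <1
  x=-4.188: |R|=0.56549 <1
  x=-10.254: |R|=1.00996 >1
  x=-10.123: |R|=1.00487 >1
So |R|<1 on (-10.0000, 0).

(-10.0000, 0).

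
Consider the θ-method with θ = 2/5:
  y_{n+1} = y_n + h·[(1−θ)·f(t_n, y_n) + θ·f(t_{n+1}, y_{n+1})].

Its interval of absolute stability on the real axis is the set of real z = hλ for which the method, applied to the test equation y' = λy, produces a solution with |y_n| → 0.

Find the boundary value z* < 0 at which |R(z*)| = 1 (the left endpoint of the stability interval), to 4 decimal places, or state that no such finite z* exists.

left endpoint -10.0000.

Set f=λy, z=hλ:
  y_{n+1} = y_n + z·[3/5·y_n + 2/5·y_{n+1}] ⇒ (1 − 2/5z)y_{n+1} = (1 + 3/5z)y_n
  so R(z) = (1 + 3/5z)/(1 − 2/5z).

Solve |R(x)|<1 on ℝ⁻.
x=-0.9: |R|=0.3382
R=−1: 1+3/5x = −1+2/5x ⇒ -1/5x=2 ⇒ x=2/(-1/5)=-10.0000
Confirm numerically:
  x=-8.222: |R|=0.91709 <1
  x=-8.094: |R|=0.91004 <1
  x=-5.347: |R|=0.70352 <1
  x=-4.612: |R|=0.62120 <1
  x=-10.322: |R|=1.01256 >1
  x=-10.193: |R|=1.00760 >1
Interval (-10.0000, 0).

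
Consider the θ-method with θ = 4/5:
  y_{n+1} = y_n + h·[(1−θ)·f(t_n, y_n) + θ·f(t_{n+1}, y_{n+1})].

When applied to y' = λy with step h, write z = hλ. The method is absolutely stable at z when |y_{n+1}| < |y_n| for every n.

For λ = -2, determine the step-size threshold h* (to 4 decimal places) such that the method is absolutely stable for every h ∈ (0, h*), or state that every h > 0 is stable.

unbounded; (−∞, 0). Any h>0 works for λ=-2.

Set f=λy, z=hλ:
  y_{n+1} = y_n + z·[1/5·y_n + 4/5·y_{n+1}] ⇒ (1 − 4/5z)y_{n+1} = (1 + 1/5z)y_n
  Hence R(z) = (1 + 1/5z)/(1 − 4/5z).

Need |R(x)|<1, x<0.
x=-0.93: |R|=0.4667
x=-2: |R|=0.2308
x=-10: |R|=0.1111
x=-100: |R|=0.2346
θ=4/5≥1/2 ⇒ |1+1/5x|<|1−4/5x| ∀x<0 ⇒ unbounded interval.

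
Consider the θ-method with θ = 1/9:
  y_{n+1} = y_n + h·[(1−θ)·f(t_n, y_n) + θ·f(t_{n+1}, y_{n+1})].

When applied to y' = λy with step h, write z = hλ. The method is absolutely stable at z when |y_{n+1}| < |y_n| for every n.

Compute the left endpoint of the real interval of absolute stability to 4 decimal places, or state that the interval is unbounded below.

left endpoint -2.5714.

Test eqn y'=λy, z=hλ:
  y_{n+1} = y_n + z·[8/9·y_n + 1/9·y_{n+1}] ⇒ (1 − 1/9z)y_{n+1} = (1 + 8/9z)y_n
  so R(z) = (1 + 8/9z)/(1 − 1/9z).

Boundary: |R(x)|=1, x<0.
x=-0.68: |R|=0.3678
R=−1: 1+8/9x = −1+1/9x ⇒ -7/9x=2 ⇒ x=2/(-7/9)=-2.5714
Confirm numerically:
  x=-2.479: |R|=0.94364 <1
  x=-1.787: |R|=0.49096 <1
  x=-1.517: |R|=0.29818 <1
  x=-1.356: |R|=0.17845 <1
  x=-3.169: |R|=1.34374 >1
  x=-3.121: |R|=1.31738 >1
  x=-2.922: |R|=1.20584 >1
Stable set (-2.5714, 0).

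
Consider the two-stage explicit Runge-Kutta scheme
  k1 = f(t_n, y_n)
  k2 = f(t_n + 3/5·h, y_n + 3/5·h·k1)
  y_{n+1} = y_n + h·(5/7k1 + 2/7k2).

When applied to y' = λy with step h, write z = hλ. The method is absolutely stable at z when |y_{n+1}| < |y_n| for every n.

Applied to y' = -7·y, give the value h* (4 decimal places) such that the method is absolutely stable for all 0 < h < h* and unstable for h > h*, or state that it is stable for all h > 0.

Test eqn y'=λy, z=hλ:
  k1=λy_n ⇒ h·k1=z·y_n;  k2=λ(1+3/5z)y_n ⇒ h·k2=z(1+3/5z)y_n
  y_{n+1}/y_n = 1 + 5/7z + 2/7z(1+3/5z) = 1 + z + 6/35z²
  R(z) = 1 + z + 6/35z².

Boundary: |R(x)|=1, x<0.
x=-1.56: |R|=0.1428
R=1: x+6/35x²=0 ⇒ x=−35/6=-5.8333; min R=1−1/(4·6/35)=-0.4583>−1
Confirm numerically:
  x=-5.526: |R|=0.70886 <1
  x=-4.872: |R|=0.19709 <1
  x=-4.763: |R|=0.12606 <1
  x=-6.161: |R|=1.34607 >1
  x=-6.112: |R|=1.29198 >1
  x=-5.950: |R|=1.11900 >1
Interval (-5.8333, 0).

(-5.8333,0); λ=-7 ⇒ h* = (35/6)/7 = 0.8333.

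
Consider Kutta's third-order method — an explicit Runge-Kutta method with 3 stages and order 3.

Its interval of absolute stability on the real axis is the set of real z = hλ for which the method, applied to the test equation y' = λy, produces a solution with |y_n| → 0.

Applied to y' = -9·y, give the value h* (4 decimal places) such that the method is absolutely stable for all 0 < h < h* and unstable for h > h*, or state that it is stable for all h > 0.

(-2.5127,0); λ=-9 ⇒ h* = 0.2792.

With y'=λy (z=hλ):
  order 3, 3-stage ⇒ R(z)=1+z+z^2/2+z^3/6
  (e.g. R(-1.16)=0.25265, |R|=0.25265)

Find x<0 with |R(x)|<1.
x=-1.16: |R|=0.2527
|R(-2.14)|=0.4836 |R(-1.63)|=0.0233 |R(-1.13)|=0.2680
Bisect:
  x_lo=-3.1730 |R|=2.4633  x_hi=-0.1704 |R|=0.8433
  mid=-1.67172 |R|=0.05304 →hi
  mid=-2.42235 |R|=0.85744 →hi
  mid=-2.79767 |R|=1.53374 →lo
  mid=-2.61001 |R|=1.16724 →lo
  mid=-2.51618 |R|=1.00566 →lo
  mid=-2.46927 |R|=0.92993 →hi
  mid=-2.49273 |R|=0.96739 →hi
  mid=-2.50445 |R|=0.98642 →hi
  mid=-2.51032 |R|=0.99602 →hi
  ...
  [-2.51288,-2.51270] ⇒ x*=-2.5127
Interval (-2.5127, 0).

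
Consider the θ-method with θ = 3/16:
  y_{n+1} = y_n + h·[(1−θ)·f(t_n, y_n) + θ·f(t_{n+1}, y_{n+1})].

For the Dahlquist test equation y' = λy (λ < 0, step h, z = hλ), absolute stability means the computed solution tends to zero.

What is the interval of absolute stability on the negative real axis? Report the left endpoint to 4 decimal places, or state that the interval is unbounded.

On y'=λy, z=hλ:
  y_{n+1} = y_n + z·[13/16·y_n + 3/16·y_{n+1}] ⇒ (1 − 3/16z)y_{n+1} = (1 + 13/16z)y_n
  Hence R(z) = (1 + 13/16z)/(1 − 3/16z).

Need |R(x)|<1, x<0.
x=-0.67: |R|=0.4048
R=−1: 1+13/16x = −1+3/16x ⇒ -5/8x=2 ⇒ x=2/(-5/8)=-3.2000
Confirm numerically:
  x=-2.756: |R|=0.81704 <1
  x=-2.003: |R|=0.45613 <1
  x=-1.775: |R|=0.33177 <1
  x=-1.360: |R|=0.08367 <1
  x=-3.494: |R|=1.11102 >1
  x=-3.412: |R|=1.08081 >1
Stable set (-3.2000, 0).

(-3.2000, 0).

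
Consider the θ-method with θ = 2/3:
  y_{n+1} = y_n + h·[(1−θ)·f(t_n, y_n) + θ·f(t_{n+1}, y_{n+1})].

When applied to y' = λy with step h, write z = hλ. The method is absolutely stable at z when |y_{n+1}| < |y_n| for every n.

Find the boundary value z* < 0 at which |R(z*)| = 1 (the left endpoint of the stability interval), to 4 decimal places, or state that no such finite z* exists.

Set f=λy, z=hλ:
  y_{n+1} = y_n + z·[1/3·y_n + 2/3·y_{n+1}] ⇒ (1 − 2/3z)y_{n+1} = (1 + 1/3z)y_n
  ⇒ R(z) = (1 + 1/3z)/(1 − 2/3z).

Find x<0 with |R(x)|<1.
x=-1.38: |R|=0.2813
x=-2: |R|=0.1429
x=-10: |R|=0.3043
x=-100: |R|=0.4778
θ=2/3≥1/2 ⇒ |1+1/3x|<|1−2/3x| ∀x<0 ⇒ interval (−∞,0).

(−∞, 0) — no finite endpoint.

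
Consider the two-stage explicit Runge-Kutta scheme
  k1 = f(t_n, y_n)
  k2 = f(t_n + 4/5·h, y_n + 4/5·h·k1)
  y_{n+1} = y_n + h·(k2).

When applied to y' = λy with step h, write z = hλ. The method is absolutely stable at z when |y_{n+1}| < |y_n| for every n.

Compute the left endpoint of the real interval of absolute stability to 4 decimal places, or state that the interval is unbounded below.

Set f=λy, z=hλ:
  k1=λy_n ⇒ h·k1=z·y_n;  k2=λ(1+4/5z)y_n ⇒ h·k2=z(1+4/5z)y_n
  y_{n+1}/y_n = 1 + z(1+4/5z) = 1 + z + 4/5z²
  R(z) = 1 + z + 4/5z².

Find x<0 with |R(x)|<1.
x=-0.5: |R|=0.7000
R=1: x+4/5x²=0 ⇒ x=−5/4=-1.2500; min R=1−1/(4·4/5)=0.6875>−1
Confirm numerically:
  x=-1.067: |R|=0.84379 <1
  x=-0.841: |R|=0.72482 <1
  x=-0.723: |R|=0.69518 <1
  x=-0.587: |R|=0.68866 <1
  x=-1.811: |R|=1.81278 >1
  x=-1.449: |R|=1.23068 >1
Interval (-1.2500, 0).

left endpoint -1.2500.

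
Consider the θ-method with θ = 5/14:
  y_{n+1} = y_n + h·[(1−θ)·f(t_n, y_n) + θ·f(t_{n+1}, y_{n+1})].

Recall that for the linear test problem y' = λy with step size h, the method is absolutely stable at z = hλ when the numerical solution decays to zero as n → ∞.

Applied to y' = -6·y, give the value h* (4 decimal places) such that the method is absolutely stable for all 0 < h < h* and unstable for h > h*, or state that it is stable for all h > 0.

With y'=λy (z=hλ):
  y_{n+1} = y_n + z·[9/14·y_n + 5/14·y_{n+1}] ⇒ (1 − 5/14z)y_{n+1} = (1 + 9/14z)y_n
  Hence R(z) = (1 + 9/14z)/(1 − 5/14z).

Need |R(x)|<1, x<0.
x=-0.8: |R|=0.3778
R=−1: 1+9/14x = −1+5/14x ⇒ -2/7x=2 ⇒ x=2/(-2/7)=-7.0000
Confirm numerically:
  x=-6.739: |R|=0.97811 <1
  x=-3.821: |R|=0.61589 <1
  x=-3.490: |R|=0.55358 <1
  x=-7.441: |R|=1.03445 >1
  x=-7.411: |R|=1.03220 >1
  x=-7.310: |R|=1.02453 >1
So |R|<1 on (-7.0000, 0).

(-7.0000,0); λ=-6 ⇒ h* = (7)/6 = 1.1667.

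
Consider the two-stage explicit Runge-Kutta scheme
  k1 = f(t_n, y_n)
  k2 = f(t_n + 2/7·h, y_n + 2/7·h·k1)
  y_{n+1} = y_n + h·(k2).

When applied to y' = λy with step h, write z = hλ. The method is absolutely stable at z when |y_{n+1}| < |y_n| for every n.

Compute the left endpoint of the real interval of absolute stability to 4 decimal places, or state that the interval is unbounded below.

z* = -3.5000.

On y'=λy, z=hλ:
  k1=λy_n ⇒ h·k1=z·y_n;  k2=λ(1+2/7z)y_n ⇒ h·k2=z(1+2/7z)y_n
  y_{n+1}/y_n = 1 + z(1+2/7z) = 1 + z + 2/7z²
  R(z) = 1 + z + 2/7z².

Find x<0 with |R(x)|<1.
x=-1.52: |R|=0.1401
R=1: x+2/7x²=0 ⇒ x=−7/2=-3.5000; min R=1−1/(4·2/7)=0.1250>−1
Confirm numerically:
  x=-2.140: |R|=0.16846 <1
  x=-2.107: |R|=0.16141 <1
  x=-2.024: |R|=0.14645 <1
  x=-3.982: |R|=1.54838 >1
  x=-3.912: |R|=1.46050 >1
  x=-3.771: |R|=1.29198 >1
Stable set (-3.5000, 0).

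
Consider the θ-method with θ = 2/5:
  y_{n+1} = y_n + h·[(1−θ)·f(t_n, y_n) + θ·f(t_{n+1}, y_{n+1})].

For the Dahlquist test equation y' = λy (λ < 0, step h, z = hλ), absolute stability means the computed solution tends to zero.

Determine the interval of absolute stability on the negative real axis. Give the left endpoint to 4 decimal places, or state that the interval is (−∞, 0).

(-10.0000, 0).

Test eqn y'=λy, z=hλ:
  y_{n+1} = y_n + z·[3/5·y_n + 2/5·y_{n+1}] ⇒ (1 − 2/5z)y_{n+1} = (1 + 3/5z)y_n
  Hence R(z) = (1 + 3/5z)/(1 − 2/5z).

Find x<0 with |R(x)|<1.
x=-1.53: |R|=0.0509
R=−1: 1+3/5x = −1+2/5x ⇒ -1/5x=2 ⇒ x=2/(-1/5)=-10.0000
Confirm numerically:
  x=-5.201: |R|=0.68842 <1
  x=-5.183: |R|=0.68652 <1
  x=-4.838: |R|=0.64827 <1
  x=-10.586: |R|=1.02239 >1
  x=-10.485: |R|=1.01868 >1
Interval (-10.0000, 0).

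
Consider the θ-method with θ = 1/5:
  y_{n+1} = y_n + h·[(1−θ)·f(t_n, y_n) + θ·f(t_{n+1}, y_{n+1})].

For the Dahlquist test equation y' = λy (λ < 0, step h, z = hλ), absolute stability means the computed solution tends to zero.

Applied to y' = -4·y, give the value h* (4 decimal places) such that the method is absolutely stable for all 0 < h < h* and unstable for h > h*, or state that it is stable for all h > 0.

(-3.3333,0); λ=-4 ⇒ h* = (10/3)/4 = 0.8333.

Set f=λy, z=hλ:
  y_{n+1} = y_n + z·[4/5·y_n + 1/5·y_{n+1}] ⇒ (1 − 1/5z)y_{n+1} = (1 + 4/5z)y_n
  so R(z) = (1 + 4/5z)/(1 − 1/5z).

Find x<0 with |R(x)|<1.
x=-1.43: |R|=0.1120
R=−1: 1+4/5x = −1+1/5x ⇒ -3/5x=2 ⇒ x=2/(-3/5)=-3.3333
Confirm numerically:
  x=-3.209: |R|=0.95456 <1
  x=-2.903: |R|=0.83664 <1
  x=-2.416: |R|=0.62891 <1
  x=-2.072: |R|=0.46493 <1
  x=-3.881: |R|=1.18500 >1
  x=-3.820: |R|=1.16553 >1
  x=-3.772: |R|=1.15002 >1
Interval (-3.3333, 0).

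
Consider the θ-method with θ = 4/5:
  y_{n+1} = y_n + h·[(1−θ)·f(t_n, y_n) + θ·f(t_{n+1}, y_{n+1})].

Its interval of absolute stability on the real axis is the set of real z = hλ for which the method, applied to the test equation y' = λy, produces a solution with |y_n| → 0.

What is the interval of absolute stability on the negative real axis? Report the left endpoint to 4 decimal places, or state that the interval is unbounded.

unbounded; (−∞, 0).

On y'=λy, z=hλ:
  y_{n+1} = y_n + z·[1/5·y_n + 4/5·y_{n+1}] ⇒ (1 − 4/5z)y_{n+1} = (1 + 1/5z)y_n
  so R(z) = (1 + 1/5z)/(1 − 4/5z).

Find x<0 with |R(x)|<1.
x=-1.78: |R|=0.2657
x=-2: |R|=0.2308
x=-10: |R|=0.1111
x=-100: |R|=0.2346
θ=4/5≥1/2 ⇒ |1+1/5x|<|1−4/5x| ∀x<0 ⇒ stable on all of ℝ⁻.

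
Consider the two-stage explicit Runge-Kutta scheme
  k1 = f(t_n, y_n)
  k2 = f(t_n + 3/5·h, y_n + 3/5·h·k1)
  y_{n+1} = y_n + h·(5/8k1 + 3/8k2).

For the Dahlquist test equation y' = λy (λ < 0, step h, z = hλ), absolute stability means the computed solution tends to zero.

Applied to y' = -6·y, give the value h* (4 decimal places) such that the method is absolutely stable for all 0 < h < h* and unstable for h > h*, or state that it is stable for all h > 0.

(-4.4444,0); λ=-6 ⇒ h* = (40/9)/6 = 0.7407.

On y'=λy, z=hλ:
  k1=λy_n ⇒ h·k1=z·y_n;  k2=λ(1+3/5z)y_n ⇒ h·k2=z(1+3/5z)y_n
  y_{n+1}/y_n = 1 + 5/8z + 3/8z(1+3/5z) = 1 + z + 9/40z²
  Hence R(z) = 1 + z + 9/40z².

Solve |R(x)|<1 on ℝ⁻.
x=-1.8: |R|=0.0710
R=1: x+9/40x²=0 ⇒ x=−40/9=-4.4444; min R=1−1/(4·9/40)=-0.1111>−1
Confirm numerically:
  x=-3.327: |R|=0.16351 <1
  x=-2.946: |R|=0.00676 <1
  x=-2.917: |R|=0.00250 <1
  x=-2.552: |R|=0.08664 <1
  x=-4.611: |R|=1.17280 >1
  x=-4.511: |R|=1.06755 >1
So |R|<1 on (-4.4444, 0).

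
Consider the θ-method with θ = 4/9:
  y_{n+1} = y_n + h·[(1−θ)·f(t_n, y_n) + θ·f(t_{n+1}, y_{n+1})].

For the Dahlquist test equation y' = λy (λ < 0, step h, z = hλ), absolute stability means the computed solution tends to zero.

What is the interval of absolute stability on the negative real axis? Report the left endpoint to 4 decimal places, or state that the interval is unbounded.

(-18.0000, 0).

With y'=λy (z=hλ):
  y_{n+1} = y_n + z·[5/9·y_n + 4/9·y_{n+1}] ⇒ (1 − 4/9z)y_{n+1} = (1 + 5/9z)y_n
  so R(z) = (1 + 5/9z)/(1 − 4/9z).

Need |R(x)|<1, x<0.
x=-1.77: |R|=0.0093
R=−1: 1+5/9x = −1+4/9x ⇒ -1/9x=2 ⇒ x=2/(-1/9)=-18.0000
Confirm numerically:
  x=-9.678: |R|=0.82558 <1
  x=-7.880: |R|=0.75025 <1
  x=-7.425: |R|=0.72674 <1
  x=-18.264: |R|=1.00322 >1
  x=-18.183: |R|=1.00224 >1
  x=-18.030: |R|=1.00037 >1
Stable set (-18.0000, 0).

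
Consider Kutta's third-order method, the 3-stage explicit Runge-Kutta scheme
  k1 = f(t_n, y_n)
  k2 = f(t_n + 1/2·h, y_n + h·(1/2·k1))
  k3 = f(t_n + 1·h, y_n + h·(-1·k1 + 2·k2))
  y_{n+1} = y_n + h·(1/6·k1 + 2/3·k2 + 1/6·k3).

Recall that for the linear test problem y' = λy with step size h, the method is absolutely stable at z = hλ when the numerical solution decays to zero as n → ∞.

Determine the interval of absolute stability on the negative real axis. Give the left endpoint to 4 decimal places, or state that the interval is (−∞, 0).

With y'=λy (z=hλ):
  order 3, 3-stage ⇒ R(z)=1+z+z^2/2+z^3/6
  (e.g. R(-0.86)=0.40379, |R|=0.40379)

Need |R(x)|<1, x<0.
x=-0.86: |R|=0.4038
|R(-2.33)|=0.7238 |R(-1.27)|=0.1951 |R(-1.24)|=0.2110
Bisect:
  x_lo=-2.9844 |R|=1.9614  x_hi=-0.3415 |R|=0.7102
  mid=-1.66296 |R|=0.04671 →hi
  mid=-2.32370 |R|=0.71508 →hi
  mid=-2.65407 |R|=1.24795 →lo
  mid=-2.48889 |R|=0.96120 →hi
  mid=-2.57148 |R|=1.09922 →lo
  mid=-2.53018 |R|=1.02890 →lo
  mid=-2.50954 |R|=0.99473 →hi
  mid=-2.51986 |R|=1.01174 →lo
  mid=-2.51470 |R|=1.00321 →lo
  ...
  [-2.51276,-2.51260] ⇒ x*=-2.5127
Interval (-2.5127, 0).

z∈(-2.5127,0).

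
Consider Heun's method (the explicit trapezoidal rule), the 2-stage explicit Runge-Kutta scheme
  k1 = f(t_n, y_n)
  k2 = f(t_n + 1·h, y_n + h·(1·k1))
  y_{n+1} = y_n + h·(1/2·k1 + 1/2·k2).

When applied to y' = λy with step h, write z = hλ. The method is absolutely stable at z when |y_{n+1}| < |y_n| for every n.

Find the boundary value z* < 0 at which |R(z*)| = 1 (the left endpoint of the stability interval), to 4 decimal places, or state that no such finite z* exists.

left endpoint -2.0000.

With y'=λy (z=hλ):
  order 2, 2-stage ⇒ R(z)=1+z+z^2/2
  (e.g. R(-0.58)=0.58820, |R|=0.58820)

Solve |R(x)|<1 on ℝ⁻.
x=-0.58: |R|=0.5882
|R(-1.41)|=0.5840 |R(-0.68)|=0.5512 |R(-0.59)|=0.5840
Bisect:
  x_lo=-2.3274 |R|=1.3810  x_hi=-0.0908 |R|=0.9133
  mid=-1.20914 |R|=0.52187 →hi
  mid=-1.76828 |R|=0.79513 →hi
  mid=-2.04786 |R|=1.04900 →lo
  mid=-1.90807 |R|=0.91230 →hi
  mid=-1.97796 |R|=0.97821 →hi
  mid=-2.01291 |R|=1.01299 →lo
  mid=-1.99544 |R|=0.99545 →hi
  mid=-2.00417 |R|=1.00418 →lo
  mid=-1.99980 |R|=0.99980 →hi
  ...
  [-2.00008,-1.99994] ⇒ x*=-2.0000
Interval (-2.0000, 0).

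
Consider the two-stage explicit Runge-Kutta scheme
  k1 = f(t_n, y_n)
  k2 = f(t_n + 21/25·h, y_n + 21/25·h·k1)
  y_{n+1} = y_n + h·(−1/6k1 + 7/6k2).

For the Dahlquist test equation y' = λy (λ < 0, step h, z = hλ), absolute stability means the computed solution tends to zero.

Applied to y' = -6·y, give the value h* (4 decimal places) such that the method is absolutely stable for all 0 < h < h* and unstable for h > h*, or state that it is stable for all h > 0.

(-1.0204,0); λ=-6 ⇒ h* = (50/49)/6 = 0.1701.

On y'=λy, z=hλ:
  k1=λy_n ⇒ h·k1=z·y_n;  k2=λ(1+21/25z)y_n ⇒ h·k2=z(1+21/25z)y_n
  y_{n+1}/y_n = 1 − 1/6z + 7/6z(1+21/25z) = 1 + z + 49/50z²
  so R(z) = 1 + z + 49/50z².

Solve |R(x)|<1 on ℝ⁻.
x=-1.56: |R|=1.8249
R=1: x+49/50x²=0 ⇒ x=−50/49=-1.0204; min R=1−1/(4·49/50)=0.7449>−1
Confirm numerically:
  x=-0.960: |R|=0.94317 <1
  x=-0.609: |R|=0.75446 <1
  x=-0.490: |R|=0.74530 <1
  x=-1.295: |R|=1.34848 >1
  x=-1.283: |R|=1.33017 >1
  x=-1.087: |R|=1.07094 >1
So |R|<1 on (-1.0204, 0).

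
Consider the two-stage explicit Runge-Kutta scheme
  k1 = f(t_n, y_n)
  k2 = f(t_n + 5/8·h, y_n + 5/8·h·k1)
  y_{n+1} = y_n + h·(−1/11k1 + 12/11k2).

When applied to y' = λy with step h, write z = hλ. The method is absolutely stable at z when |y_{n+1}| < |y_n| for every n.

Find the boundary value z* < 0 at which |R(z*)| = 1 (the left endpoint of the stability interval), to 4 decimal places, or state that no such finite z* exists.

Set f=λy, z=hλ:
  k1=λy_n ⇒ h·k1=z·y_n;  k2=λ(1+5/8z)y_n ⇒ h·k2=z(1+5/8z)y_n
  y_{n+1}/y_n = 1 − 1/11z + 12/11z(1+5/8z) = 1 + z + 15/22z²
  ⇒ R(z) = 1 + z + 15/22z².

Boundary: |R(x)|=1, x<0.
x=-0.5: |R|=0.6705
R=1: x+15/22x²=0 ⇒ x=−22/15=-1.4667; min R=1−1/(4·15/22)=0.6333>−1
Confirm numerically:
  x=-1.417: |R|=0.95202 <1
  x=-0.892: |R|=0.65050 <1
  x=-0.735: |R|=0.63334 <1
  x=-1.907: |R|=1.57253 >1
  x=-1.758: |R|=1.34920 >1
Interval (-1.4667, 0).

left endpoint -1.4667.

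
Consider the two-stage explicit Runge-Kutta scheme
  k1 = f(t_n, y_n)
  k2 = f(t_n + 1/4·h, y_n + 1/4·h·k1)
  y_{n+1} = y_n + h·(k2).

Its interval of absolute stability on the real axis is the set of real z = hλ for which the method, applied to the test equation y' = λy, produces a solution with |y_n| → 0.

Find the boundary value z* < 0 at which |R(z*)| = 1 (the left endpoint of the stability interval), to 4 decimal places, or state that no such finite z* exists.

With y'=λy (z=hλ):
  k1=λy_n ⇒ h·k1=z·y_n;  k2=λ(1+1/4z)y_n ⇒ h·k2=z(1+1/4z)y_n
  y_{n+1}/y_n = 1 + z(1+1/4z) = 1 + z + 1/4z²
  ⇒ R(z) = 1 + z + 1/4z².

Boundary: |R(x)|=1, x<0.
x=-0.92: |R|=0.2916
R=1: x+1/4x²=0 ⇒ x=−4=-4.0000; min R=1−1/(4·1/4)=0.0000>−1
Confirm numerically:
  x=-3.967: |R|=0.96727 <1
  x=-3.809: |R|=0.81812 <1
  x=-2.866: |R|=0.18749 <1
  x=-1.648: |R|=0.03098 <1
  x=-4.590: |R|=1.67702 >1
  x=-4.577: |R|=1.66023 >1
Interval (-4.0000, 0).

left endpoint -4.0000.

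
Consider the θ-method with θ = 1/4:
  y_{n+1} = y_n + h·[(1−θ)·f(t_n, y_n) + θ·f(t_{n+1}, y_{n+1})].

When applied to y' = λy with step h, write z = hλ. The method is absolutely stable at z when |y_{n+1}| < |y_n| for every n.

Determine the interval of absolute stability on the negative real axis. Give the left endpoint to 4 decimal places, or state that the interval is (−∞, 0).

(-4.0000, 0).

On y'=λy, z=hλ:
  y_{n+1} = y_n + z·[3/4·y_n + 1/4·y_{n+1}] ⇒ (1 − 1/4z)y_{n+1} = (1 + 3/4z)y_n
  so R(z) = (1 + 3/4z)/(1 − 1/4z).

Need |R(x)|<1, x<0.
x=-1.79: |R|=0.2366
R=−1: 1+3/4x = −1+1/4x ⇒ -1/2x=2 ⇒ x=2/(-1/2)=-4.0000
Confirm numerically:
  x=-2.773: |R|=0.63768 <1
  x=-2.606: |R|=0.57796 <1
  x=-2.337: |R|=0.47515 <1
  x=-1.806: |R|=0.24423 <1
  x=-4.327: |R|=1.07854 >1
  x=-4.324: |R|=1.07785 >1
  x=-4.180: |R|=1.04401 >1
So |R|<1 on (-4.0000, 0).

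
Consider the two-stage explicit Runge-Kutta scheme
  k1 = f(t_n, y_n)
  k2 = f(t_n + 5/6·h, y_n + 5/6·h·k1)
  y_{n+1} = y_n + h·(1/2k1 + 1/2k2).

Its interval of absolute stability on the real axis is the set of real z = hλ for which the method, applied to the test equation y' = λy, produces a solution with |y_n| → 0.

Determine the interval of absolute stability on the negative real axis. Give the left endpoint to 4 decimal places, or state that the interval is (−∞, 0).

Set f=λy, z=hλ:
  k1=λy_n ⇒ h·k1=z·y_n;  k2=λ(1+5/6z)y_n ⇒ h·k2=z(1+5/6z)y_n
  y_{n+1}/y_n = 1 + 1/2z + 1/2z(1+5/6z) = 1 + z + 5/12z²
  so R(z) = 1 + z + 5/12z².

Solve |R(x)|<1 on ℝ⁻.
x=-0.45: |R|=0.6344
R=1: x+5/12x²=0 ⇒ x=−12/5=-2.4000; min R=1−1/(4·5/12)=0.4000>−1
Confirm numerically:
  x=-1.705: |R|=0.50626 <1
  x=-1.464: |R|=0.42904 <1
  x=-1.146: |R|=0.40122 <1
  x=-2.970: |R|=1.70538 >1
  x=-2.667: |R|=1.29670 >1
  x=-2.652: |R|=1.27846 >1
Interval (-2.4000, 0).

z∈(-2.4000,0).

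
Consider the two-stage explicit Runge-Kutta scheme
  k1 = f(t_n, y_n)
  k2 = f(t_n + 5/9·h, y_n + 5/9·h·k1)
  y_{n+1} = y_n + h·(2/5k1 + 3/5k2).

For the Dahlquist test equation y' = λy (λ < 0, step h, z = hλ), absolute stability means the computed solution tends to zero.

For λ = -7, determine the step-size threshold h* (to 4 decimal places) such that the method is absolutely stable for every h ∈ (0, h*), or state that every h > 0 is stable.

Set f=λy, z=hλ:
  k1=λy_n ⇒ h·k1=z·y_n;  k2=λ(1+5/9z)y_n ⇒ h·k2=z(1+5/9z)y_n
  y_{n+1}/y_n = 1 + 2/5z + 3/5z(1+5/9z) = 1 + z + 1/3z²
  ⇒ R(z) = 1 + z + 1/3z².

Need |R(x)|<1, x<0.
x=-0.31: |R|=0.7220
R=1: x+1/3x²=0 ⇒ x=−3=-3.0000; min R=1−1/(4·1/3)=0.2500>−1
Confirm numerically:
  x=-2.730: |R|=0.75430 <1
  x=-2.025: |R|=0.34187 <1
  x=-1.650: |R|=0.25750 <1
  x=-1.305: |R|=0.26267 <1
  x=-3.254: |R|=1.27551 >1
  x=-3.071: |R|=1.07268 >1
Stable set (-3.0000, 0).

(-3.0000,0); λ=-7 ⇒ h* = (3)/7 = 0.4286.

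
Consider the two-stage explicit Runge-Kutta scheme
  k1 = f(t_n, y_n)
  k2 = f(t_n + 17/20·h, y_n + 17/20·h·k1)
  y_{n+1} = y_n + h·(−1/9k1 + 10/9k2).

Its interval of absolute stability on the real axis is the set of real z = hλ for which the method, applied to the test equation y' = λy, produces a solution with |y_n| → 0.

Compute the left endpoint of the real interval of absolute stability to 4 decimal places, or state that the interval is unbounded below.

On y'=λy, z=hλ:
  k1=λy_n ⇒ h·k1=z·y_n;  k2=λ(1+17/20z)y_n ⇒ h·k2=z(1+17/20z)y_n
  y_{n+1}/y_n = 1 − 1/9z + 10/9z(1+17/20z) = 1 + z + 17/18z²
  ⇒ R(z) = 1 + z + 17/18z².

Solve |R(x)|<1 on ℝ⁻.
x=-1.35: |R|=1.3713
R=1: x+17/18x²=0 ⇒ x=−18/17=-1.0588; min R=1−1/(4·17/18)=0.7353>−1
Confirm numerically:
  x=-0.894: |R|=0.86083 <1
  x=-0.635: |R|=0.74582 <1
  x=-0.613: |R|=0.74189 <1
  x=-1.552: |R|=1.72289 >1
  x=-1.270: |R|=1.25329 >1
So |R|<1 on (-1.0588, 0).

z* = -1.0588.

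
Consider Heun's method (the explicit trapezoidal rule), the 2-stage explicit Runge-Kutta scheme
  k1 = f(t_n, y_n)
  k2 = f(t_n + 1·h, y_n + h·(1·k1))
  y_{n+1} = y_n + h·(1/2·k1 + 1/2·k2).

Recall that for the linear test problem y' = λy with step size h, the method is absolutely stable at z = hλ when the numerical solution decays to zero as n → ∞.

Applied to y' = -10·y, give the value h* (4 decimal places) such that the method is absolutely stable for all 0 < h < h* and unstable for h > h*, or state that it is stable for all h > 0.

(-2.0000,0); λ=-10 ⇒ h* = 0.2000.

With y'=λy (z=hλ):
  order 2, 2-stage ⇒ R(z)=1+z+z^2/2
  (e.g. R(-1.25)=0.53125, |R|=0.53125)

Need |R(x)|<1, x<0.
x=-1.25: |R|=0.5312
|R(-2.07)|=1.0724 |R(-1.12)|=0.5072 |R(-0.79)|=0.5221
Bisect:
  x_lo=-2.7040 |R|=1.9519  x_hi=-0.0632 |R|=0.9388
  mid=-1.38362 |R|=0.57358 →hi
  mid=-2.04383 |R|=1.04479 →lo
  mid=-1.71373 |R|=0.75470 →hi
  mid=-1.87878 |R|=0.88613 →hi
  mid=-1.96131 |R|=0.96206 →hi
  mid=-2.00257 |R|=1.00257 →lo
  mid=-1.98194 |R|=0.98210 →hi
  ...
  [-2.00015,-1.99999] ⇒ x*=-2.0000
Stable set (-2.0000, 0).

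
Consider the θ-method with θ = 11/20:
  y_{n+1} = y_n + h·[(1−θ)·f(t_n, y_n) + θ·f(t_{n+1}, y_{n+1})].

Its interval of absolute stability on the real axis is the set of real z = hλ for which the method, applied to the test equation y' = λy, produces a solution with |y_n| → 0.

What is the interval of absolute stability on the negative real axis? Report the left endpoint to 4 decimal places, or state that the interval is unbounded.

Test eqn y'=λy, z=hλ:
  y_{n+1} = y_n + z·[9/20·y_n + 11/20·y_{n+1}] ⇒ (1 − 11/20z)y_{n+1} = (1 + 9/20z)y_n
  so R(z) = (1 + 9/20z)/(1 − 11/20z).

Boundary: |R(x)|=1, x<0.
x=-0.9: |R|=0.3980
x=-2: |R|=0.0476
x=-10: |R|=0.5385
x=-100: |R|=0.7857
θ=11/20≥1/2 ⇒ |1+9/20x|<|1−11/20x| ∀x<0 ⇒ stable on all of ℝ⁻.

unbounded; (−∞, 0).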